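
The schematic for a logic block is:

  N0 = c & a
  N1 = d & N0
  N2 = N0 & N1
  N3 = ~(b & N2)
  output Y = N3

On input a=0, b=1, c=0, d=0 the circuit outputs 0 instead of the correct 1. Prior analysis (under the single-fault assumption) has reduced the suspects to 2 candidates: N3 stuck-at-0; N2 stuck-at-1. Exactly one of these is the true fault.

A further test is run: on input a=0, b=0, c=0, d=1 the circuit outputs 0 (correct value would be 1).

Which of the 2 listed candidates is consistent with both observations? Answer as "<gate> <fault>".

Evaluate each candidate on input a=0, b=0, c=0, d=1:
  N3 stuck-at-0: N0=0, N1=0, N2=0, N3=0 [stuck-at-0] → 0 — matches
  N2 stuck-at-1: N0=0, N1=0, N2=1 [stuck-at-1], N3=1 → 1 — eliminated
Only N3 stuck-at-0 reproduces the observed 0.

N3 stuck-at-0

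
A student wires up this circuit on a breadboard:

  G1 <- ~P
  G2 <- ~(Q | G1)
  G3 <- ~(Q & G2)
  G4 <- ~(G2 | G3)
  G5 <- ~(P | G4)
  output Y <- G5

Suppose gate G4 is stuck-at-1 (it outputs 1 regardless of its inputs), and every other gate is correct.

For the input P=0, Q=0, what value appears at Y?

0

Propagate with G4 forced: G1=1, G2=0, G3=1, G4=1 [stuck-at-1], G5=0.
So Y = 0. (Without the fault it would be 1.)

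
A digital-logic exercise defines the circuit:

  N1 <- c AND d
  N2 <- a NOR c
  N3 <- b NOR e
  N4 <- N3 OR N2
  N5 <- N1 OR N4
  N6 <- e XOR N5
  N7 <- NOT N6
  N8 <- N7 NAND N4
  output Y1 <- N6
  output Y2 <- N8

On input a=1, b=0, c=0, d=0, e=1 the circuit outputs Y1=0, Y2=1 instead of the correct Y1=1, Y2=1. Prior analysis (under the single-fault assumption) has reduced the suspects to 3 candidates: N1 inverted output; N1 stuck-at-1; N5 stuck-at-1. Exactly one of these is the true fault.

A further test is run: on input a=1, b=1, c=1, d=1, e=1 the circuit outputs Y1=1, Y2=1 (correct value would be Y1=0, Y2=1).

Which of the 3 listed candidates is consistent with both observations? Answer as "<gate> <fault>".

N1 inverted output

Evaluate each candidate on input a=1, b=1, c=1, d=1, e=1:
  N1 inverted output: N1=0 [inverted output], N2=0, N3=0, N4=0, N5=0, N6=1, N7=0, N8=1 → Y1=1, Y2=1 — matches
  N1 stuck-at-1: N1=1 [stuck-at-1], N2=0, N3=0, N4=0, N5=1, N6=0, N7=1, N8=1 → Y1=0, Y2=1 — eliminated
  N5 stuck-at-1: N1=1, N2=0, N3=0, N4=0, N5=1 [stuck-at-1], N6=0, N7=1, N8=1 → Y1=0, Y2=1 — eliminated
Only N1 inverted output reproduces the observed Y1=1, Y2=1.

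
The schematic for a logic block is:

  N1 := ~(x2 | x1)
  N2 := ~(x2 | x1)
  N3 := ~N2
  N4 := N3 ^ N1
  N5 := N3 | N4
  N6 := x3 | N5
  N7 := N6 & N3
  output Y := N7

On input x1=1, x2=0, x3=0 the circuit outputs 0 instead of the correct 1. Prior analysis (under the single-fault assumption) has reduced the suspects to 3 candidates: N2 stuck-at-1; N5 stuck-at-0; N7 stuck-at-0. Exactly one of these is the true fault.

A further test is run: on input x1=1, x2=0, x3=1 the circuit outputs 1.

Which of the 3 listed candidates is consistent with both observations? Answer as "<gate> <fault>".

Evaluate each candidate on input x1=1, x2=0, x3=1:
  N2 stuck-at-1: N1=0, N2=1 [stuck-at-1], N3=0, N4=0, N5=0, N6=1, N7=0 → 0 — eliminated
  N5 stuck-at-0: N1=0, N2=0, N3=1, N4=1, N5=0 [stuck-at-0], N6=1, N7=1 → 1 — matches
  N7 stuck-at-0: N1=0, N2=0, N3=1, N4=1, N5=1, N6=1, N7=0 [stuck-at-0] → 0 — eliminated
Only N5 stuck-at-0 reproduces the observed 1.

N5 stuck-at-0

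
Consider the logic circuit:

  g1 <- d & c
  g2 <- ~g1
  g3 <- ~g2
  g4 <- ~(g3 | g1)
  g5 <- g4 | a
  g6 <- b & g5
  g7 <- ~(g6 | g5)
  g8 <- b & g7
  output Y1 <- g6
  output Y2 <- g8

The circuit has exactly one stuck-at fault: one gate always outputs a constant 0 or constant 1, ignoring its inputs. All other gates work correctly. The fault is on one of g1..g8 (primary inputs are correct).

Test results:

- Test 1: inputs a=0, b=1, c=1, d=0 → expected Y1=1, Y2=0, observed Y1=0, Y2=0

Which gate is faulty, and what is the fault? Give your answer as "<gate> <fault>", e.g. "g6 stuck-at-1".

Fault-free values for test 1 (a=0, b=1, c=1, d=0): g1=0, g2=1, g3=0, g4=1, g5=1, g6=1, g7=0, g8=0, giving Y1=1, Y2=0. Observed Y1=0, Y2=0.
Test 1: faults giving observed Y1=0, Y2=0 are {g6 stuck-at-0}.
Only g6 stuck-at-0 is consistent with every test.

g6 stuck-at-0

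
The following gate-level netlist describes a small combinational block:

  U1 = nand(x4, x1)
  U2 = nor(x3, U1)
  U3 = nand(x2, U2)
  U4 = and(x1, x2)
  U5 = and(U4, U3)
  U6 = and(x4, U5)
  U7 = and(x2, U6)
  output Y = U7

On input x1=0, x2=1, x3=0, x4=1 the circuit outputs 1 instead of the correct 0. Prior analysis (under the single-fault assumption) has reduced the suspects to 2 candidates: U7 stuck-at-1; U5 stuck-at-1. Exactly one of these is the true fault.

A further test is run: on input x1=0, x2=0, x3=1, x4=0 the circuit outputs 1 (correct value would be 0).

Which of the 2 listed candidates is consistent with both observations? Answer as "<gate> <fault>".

Evaluate each candidate on input x1=0, x2=0, x3=1, x4=0:
  U7 stuck-at-1: U1=1, U2=0, U3=1, U4=0, U5=0, U6=0, U7=1 [stuck-at-1] → 1 — matches
  U5 stuck-at-1: U1=1, U2=0, U3=1, U4=0, U5=1 [stuck-at-1], U6=0, U7=0 → 0 — eliminated
Only U7 stuck-at-1 reproduces the observed 1.

U7 stuck-at-1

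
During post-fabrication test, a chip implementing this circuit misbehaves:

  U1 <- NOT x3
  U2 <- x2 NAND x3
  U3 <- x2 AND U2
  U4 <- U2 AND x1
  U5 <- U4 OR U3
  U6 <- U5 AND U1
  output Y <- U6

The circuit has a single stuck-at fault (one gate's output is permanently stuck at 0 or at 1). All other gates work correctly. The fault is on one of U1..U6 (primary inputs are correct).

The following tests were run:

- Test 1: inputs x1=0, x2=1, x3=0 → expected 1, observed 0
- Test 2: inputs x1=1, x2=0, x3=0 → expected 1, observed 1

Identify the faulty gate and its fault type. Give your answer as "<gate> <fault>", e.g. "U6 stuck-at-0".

Fault-free values for test 1 (x1=0, x2=1, x3=0): U1=1, U2=1, U3=1, U4=0, U5=1, U6=1, giving Y=1. Observed 0.
Test 1: faults giving observed 0 are {U1 stuck-at-0, U2 stuck-at-0, U3 stuck-at-0, U5 stuck-at-0, U6 stuck-at-0}.
Test 2 (x1=1, x2=0, x3=0): fault-free U1=1, U2=1, U3=0, U4=1, U5=1, U6=1 → 1; observed 1. Eliminates U1 stuck-at-0, U2 stuck-at-0, U5 stuck-at-0, U6 stuck-at-0.
Only U3 stuck-at-0 is consistent with every test.

U3 stuck-at-0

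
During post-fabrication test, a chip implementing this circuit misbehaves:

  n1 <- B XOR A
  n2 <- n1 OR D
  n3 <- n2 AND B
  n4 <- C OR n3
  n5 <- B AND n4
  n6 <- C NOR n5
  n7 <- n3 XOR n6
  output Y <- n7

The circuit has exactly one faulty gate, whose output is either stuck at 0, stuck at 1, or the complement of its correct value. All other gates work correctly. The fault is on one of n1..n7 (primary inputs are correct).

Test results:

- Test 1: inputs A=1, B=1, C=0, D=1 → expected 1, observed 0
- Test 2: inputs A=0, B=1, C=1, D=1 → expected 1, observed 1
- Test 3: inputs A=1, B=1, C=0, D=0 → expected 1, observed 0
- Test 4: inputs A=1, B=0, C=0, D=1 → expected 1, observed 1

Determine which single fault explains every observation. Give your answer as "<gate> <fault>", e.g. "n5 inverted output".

Fault-free values for test 1 (A=1, B=1, C=0, D=1): n1=0, n2=1, n3=1, n4=1, n5=1, n6=0, n7=1, giving Y=1. Observed 0.
Test 1: faults giving observed 0 are {n4 stuck-at-0, n4 inverted output, n5 stuck-at-0, n5 inverted output, n6 stuck-at-1, n6 inverted output, n7 stuck-at-0, n7 inverted output}.
Test 2 (A=0, B=1, C=1, D=1): fault-free n1=1, n2=1, n3=1, n4=1, n5=1, n6=0, n7=1 → 1; observed 1. Eliminates n6 stuck-at-1, n6 inverted output, n7 stuck-at-0, n7 inverted output.
Test 3 (A=1, B=1, C=0, D=0): fault-free n1=0, n2=0, n3=0, n4=0, n5=0, n6=1, n7=1 → 1; observed 0. Eliminates n4 stuck-at-0, n5 stuck-at-0.
Test 4 (A=1, B=0, C=0, D=1): fault-free n1=1, n2=1, n3=0, n4=0, n5=0, n6=1, n7=1 → 1; observed 1. Eliminates n5 inverted output.
Only n4 inverted output is consistent with every test.

n4 inverted output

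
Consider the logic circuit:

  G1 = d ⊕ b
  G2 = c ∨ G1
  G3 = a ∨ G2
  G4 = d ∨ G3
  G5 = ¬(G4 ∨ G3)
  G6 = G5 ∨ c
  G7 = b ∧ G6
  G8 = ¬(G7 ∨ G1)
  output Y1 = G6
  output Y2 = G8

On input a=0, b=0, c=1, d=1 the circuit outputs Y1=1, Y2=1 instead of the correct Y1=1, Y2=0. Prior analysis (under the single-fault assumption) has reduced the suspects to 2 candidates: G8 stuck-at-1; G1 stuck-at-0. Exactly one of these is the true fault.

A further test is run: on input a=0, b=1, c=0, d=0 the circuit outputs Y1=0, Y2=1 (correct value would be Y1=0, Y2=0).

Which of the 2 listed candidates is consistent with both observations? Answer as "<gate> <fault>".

G8 stuck-at-1

Evaluate each candidate on input a=0, b=1, c=0, d=0:
  G8 stuck-at-1: G1=1, G2=1, G3=1, G4=1, G5=0, G6=0, G7=0, G8=1 [stuck-at-1] → Y1=0, Y2=1 — matches
  G1 stuck-at-0: G1=0 [stuck-at-0], G2=0, G3=0, G4=0, G5=1, G6=1, G7=1, G8=0 → Y1=1, Y2=0 — eliminated
Only G8 stuck-at-1 reproduces the observed Y1=0, Y2=1.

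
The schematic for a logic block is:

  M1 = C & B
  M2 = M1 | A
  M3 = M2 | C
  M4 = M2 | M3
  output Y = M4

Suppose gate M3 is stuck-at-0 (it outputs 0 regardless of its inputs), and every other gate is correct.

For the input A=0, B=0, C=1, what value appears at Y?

0

Propagate with M3 forced: M1=0, M2=0, M3=0 [stuck-at-0], M4=0.
So Y = 0. (Without the fault it would be 1.)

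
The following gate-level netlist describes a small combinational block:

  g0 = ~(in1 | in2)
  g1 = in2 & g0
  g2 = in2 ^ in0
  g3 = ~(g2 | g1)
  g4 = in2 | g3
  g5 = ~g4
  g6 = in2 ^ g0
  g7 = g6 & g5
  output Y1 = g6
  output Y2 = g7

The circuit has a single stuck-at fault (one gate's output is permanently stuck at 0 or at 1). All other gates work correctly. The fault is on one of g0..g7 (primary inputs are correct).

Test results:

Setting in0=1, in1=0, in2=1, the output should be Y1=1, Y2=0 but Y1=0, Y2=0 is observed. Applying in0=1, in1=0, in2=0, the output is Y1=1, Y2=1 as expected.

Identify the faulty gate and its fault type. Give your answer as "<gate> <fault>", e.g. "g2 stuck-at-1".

Fault-free values for test 1 (in0=1, in1=0, in2=1): g0=0, g1=0, g2=0, g3=1, g4=1, g5=0, g6=1, g7=0, giving Y1=1, Y2=0. Observed Y1=0, Y2=0.
Test 1: faults giving observed Y1=0, Y2=0 are {g0 stuck-at-1, g6 stuck-at-0}.
Test 2 (in0=1, in1=0, in2=0): fault-free g0=1, g1=0, g2=1, g3=0, g4=0, g5=1, g6=1, g7=1 → Y1=1, Y2=1; observed Y1=1, Y2=1. Eliminates g6 stuck-at-0.
Only g0 stuck-at-1 is consistent with every test.

g0 stuck-at-1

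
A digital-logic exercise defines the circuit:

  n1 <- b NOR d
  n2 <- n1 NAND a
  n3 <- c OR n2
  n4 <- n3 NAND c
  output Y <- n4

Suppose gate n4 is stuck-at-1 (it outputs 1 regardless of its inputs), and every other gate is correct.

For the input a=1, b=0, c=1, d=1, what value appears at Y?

Propagate with n4 forced: n1=0, n2=1, n3=1, n4=1 [stuck-at-1].
So Y = 1. (Without the fault it would be 0.)

1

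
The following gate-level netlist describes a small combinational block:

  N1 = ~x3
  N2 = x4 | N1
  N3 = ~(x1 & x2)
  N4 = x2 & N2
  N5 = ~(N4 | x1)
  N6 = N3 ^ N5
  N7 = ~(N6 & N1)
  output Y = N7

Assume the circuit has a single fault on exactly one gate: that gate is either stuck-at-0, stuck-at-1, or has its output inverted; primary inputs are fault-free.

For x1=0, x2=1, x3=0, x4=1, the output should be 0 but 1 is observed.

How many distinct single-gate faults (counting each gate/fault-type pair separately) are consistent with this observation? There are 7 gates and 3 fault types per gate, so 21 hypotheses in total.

14

Fault-free: N1=1, N2=1, N3=1, N4=1, N5=0, N6=1, N7=0 → 0. Observed 1.
  N1: stuck-at-0, inverted output ✓; others ✗
  N2: stuck-at-0, inverted output ✓; others ✗
  N3: stuck-at-0, inverted output ✓; others ✗
  N4: stuck-at-0, inverted output ✓; others ✗
  N5: stuck-at-1, inverted output ✓; others ✗
  N6: stuck-at-0, inverted output ✓; others ✗
  N7: stuck-at-1, inverted output ✓; others ✗
Consistent faults: {N1 stuck-at-0, N1 inverted output, N2 stuck-at-0, N2 inverted output, N3 stuck-at-0, N3 inverted output, N4 stuck-at-0, N4 inverted output, N5 stuck-at-1, N5 inverted output, N6 stuck-at-0, N6 inverted output, N7 stuck-at-1, N7 inverted output} — 14 in all.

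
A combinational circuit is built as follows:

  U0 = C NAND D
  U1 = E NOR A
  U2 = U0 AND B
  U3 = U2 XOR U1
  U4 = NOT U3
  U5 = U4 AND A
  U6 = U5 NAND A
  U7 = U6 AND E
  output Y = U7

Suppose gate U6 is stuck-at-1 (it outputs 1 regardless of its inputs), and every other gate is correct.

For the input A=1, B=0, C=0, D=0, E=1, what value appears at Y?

Propagate with U6 forced: U0=1, U1=0, U2=0, U3=0, U4=1, U5=1, U6=1 [stuck-at-1], U7=1.
So Y = 1. (Without the fault it would be 0.)

1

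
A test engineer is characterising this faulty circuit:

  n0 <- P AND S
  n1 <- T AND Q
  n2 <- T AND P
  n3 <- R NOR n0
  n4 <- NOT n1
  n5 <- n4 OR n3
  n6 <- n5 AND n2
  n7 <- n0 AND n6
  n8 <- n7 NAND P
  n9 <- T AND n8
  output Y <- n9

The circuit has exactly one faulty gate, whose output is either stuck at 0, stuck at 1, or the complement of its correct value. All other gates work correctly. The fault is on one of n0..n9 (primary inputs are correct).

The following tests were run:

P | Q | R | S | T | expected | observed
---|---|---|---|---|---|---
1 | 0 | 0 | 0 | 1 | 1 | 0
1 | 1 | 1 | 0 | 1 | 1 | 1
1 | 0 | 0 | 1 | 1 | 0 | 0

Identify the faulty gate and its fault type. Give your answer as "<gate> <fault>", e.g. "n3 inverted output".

n0 stuck-at-1

Fault-free values for test 1 (P=1, Q=0, R=0, S=0, T=1): n0=0, n1=0, n2=1, n3=1, n4=1, n5=1, n6=1, n7=0, n8=1, n9=1, giving Y=1. Observed 0.
Test 1: faults giving observed 0 are {n0 stuck-at-1, n0 inverted output, n7 stuck-at-1, n7 inverted output, n8 stuck-at-0, n8 inverted output, n9 stuck-at-0, n9 inverted output}.
Test 2 (P=1, Q=1, R=1, S=0, T=1): fault-free n0=0, n1=1, n2=1, n3=0, n4=0, n5=0, n6=0, n7=0, n8=1, n9=1 → 1; observed 1. Eliminates n7 stuck-at-1, n7 inverted output, n8 stuck-at-0, n8 inverted output, n9 stuck-at-0, n9 inverted output.
Test 3 (P=1, Q=0, R=0, S=1, T=1): fault-free n0=1, n1=0, n2=1, n3=0, n4=1, n5=1, n6=1, n7=1, n8=0, n9=0 → 0; observed 0. Eliminates n0 inverted output.
Only n0 stuck-at-1 is consistent with every test.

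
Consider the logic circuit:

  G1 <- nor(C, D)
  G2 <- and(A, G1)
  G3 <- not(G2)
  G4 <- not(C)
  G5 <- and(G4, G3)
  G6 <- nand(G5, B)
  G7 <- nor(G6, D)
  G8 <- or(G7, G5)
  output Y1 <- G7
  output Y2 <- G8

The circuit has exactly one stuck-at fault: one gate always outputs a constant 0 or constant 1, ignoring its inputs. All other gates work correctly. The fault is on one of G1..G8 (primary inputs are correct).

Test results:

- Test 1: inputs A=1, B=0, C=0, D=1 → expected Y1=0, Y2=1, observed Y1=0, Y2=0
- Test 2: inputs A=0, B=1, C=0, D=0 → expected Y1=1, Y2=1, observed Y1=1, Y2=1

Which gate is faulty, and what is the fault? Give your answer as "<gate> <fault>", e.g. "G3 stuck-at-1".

G1 stuck-at-1

Fault-free values for test 1 (A=1, B=0, C=0, D=1): G1=0, G2=0, G3=1, G4=1, G5=1, G6=1, G7=0, G8=1, giving Y1=0, Y2=1. Observed Y1=0, Y2=0.
Test 1: faults giving observed Y1=0, Y2=0 are {G1 stuck-at-1, G2 stuck-at-1, G3 stuck-at-0, G4 stuck-at-0, G5 stuck-at-0, G8 stuck-at-0}.
Test 2 (A=0, B=1, C=0, D=0): fault-free G1=1, G2=0, G3=1, G4=1, G5=1, G6=0, G7=1, G8=1 → Y1=1, Y2=1; observed Y1=1, Y2=1. Eliminates G2 stuck-at-1, G3 stuck-at-0, G4 stuck-at-0, G5 stuck-at-0, G8 stuck-at-0.
Only G1 stuck-at-1 is consistent with every test.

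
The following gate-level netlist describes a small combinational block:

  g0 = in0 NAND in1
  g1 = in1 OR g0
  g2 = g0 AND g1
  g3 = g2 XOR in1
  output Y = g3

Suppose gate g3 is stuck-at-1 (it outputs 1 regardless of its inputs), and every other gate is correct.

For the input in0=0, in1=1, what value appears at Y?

1

Propagate with g3 forced: g0=1, g1=1, g2=1, g3=1 [stuck-at-1].
So Y = 1. (Without the fault it would be 0.)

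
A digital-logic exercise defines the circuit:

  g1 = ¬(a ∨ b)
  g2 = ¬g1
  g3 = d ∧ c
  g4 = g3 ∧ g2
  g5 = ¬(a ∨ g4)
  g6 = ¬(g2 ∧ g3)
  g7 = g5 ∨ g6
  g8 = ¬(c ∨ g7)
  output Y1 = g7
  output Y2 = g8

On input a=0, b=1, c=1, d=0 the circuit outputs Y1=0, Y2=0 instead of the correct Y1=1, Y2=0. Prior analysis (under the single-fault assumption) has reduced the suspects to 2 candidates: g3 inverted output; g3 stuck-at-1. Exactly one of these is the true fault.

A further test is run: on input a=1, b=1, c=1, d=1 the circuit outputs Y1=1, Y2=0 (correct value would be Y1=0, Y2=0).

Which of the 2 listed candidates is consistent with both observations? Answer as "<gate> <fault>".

g3 inverted output

Evaluate each candidate on input a=1, b=1, c=1, d=1:
  g3 inverted output: g1=0, g2=1, g3=0 [inverted output], g4=0, g5=0, g6=1, g7=1, g8=0 → Y1=1, Y2=0 — matches
  g3 stuck-at-1: g1=0, g2=1, g3=1 [stuck-at-1], g4=1, g5=0, g6=0, g7=0, g8=0 → Y1=0, Y2=0 — eliminated
Only g3 inverted output reproduces the observed Y1=1, Y2=0.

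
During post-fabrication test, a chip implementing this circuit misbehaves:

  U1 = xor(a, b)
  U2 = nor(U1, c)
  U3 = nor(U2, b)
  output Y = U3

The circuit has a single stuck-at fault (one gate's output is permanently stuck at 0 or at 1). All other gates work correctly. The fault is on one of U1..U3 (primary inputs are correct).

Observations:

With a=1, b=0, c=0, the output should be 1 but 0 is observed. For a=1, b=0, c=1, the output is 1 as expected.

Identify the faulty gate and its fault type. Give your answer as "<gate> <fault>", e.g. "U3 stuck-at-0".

U1 stuck-at-0

Fault-free values for test 1 (a=1, b=0, c=0): U1=1, U2=0, U3=1, giving Y=1. Observed 0.
Test 1: faults giving observed 0 are {U1 stuck-at-0, U2 stuck-at-1, U3 stuck-at-0}.
Test 2 (a=1, b=0, c=1): fault-free U1=1, U2=0, U3=1 → 1; observed 1. Eliminates U2 stuck-at-1, U3 stuck-at-0.
Only U1 stuck-at-0 is consistent with every test.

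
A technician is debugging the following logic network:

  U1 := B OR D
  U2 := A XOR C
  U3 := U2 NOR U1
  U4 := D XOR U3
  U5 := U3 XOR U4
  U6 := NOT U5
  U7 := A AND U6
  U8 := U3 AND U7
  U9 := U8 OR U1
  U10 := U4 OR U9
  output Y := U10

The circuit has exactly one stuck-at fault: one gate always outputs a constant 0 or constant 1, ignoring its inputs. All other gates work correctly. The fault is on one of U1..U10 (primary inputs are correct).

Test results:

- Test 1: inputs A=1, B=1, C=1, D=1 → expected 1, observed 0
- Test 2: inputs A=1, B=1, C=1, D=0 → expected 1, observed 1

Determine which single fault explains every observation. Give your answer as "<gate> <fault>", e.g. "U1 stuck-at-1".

Fault-free values for test 1 (A=1, B=1, C=1, D=1): U1=1, U2=0, U3=0, U4=1, U5=1, U6=0, U7=0, U8=0, U9=1, U10=1, giving Y=1. Observed 0.
Test 1: faults giving observed 0 are {U1 stuck-at-0, U10 stuck-at-0}.
Test 2 (A=1, B=1, C=1, D=0): fault-free U1=1, U2=0, U3=0, U4=0, U5=0, U6=1, U7=1, U8=0, U9=1, U10=1 → 1; observed 1. Eliminates U10 stuck-at-0.
Only U1 stuck-at-0 is consistent with every test.

U1 stuck-at-0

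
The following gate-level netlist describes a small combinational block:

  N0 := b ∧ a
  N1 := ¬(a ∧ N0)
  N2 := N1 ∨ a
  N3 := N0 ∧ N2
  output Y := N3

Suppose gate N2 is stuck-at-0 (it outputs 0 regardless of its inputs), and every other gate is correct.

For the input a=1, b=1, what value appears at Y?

Propagate with N2 forced: N0=1, N1=0, N2=0 [stuck-at-0], N3=0.
So Y = 0. (Without the fault it would be 1.)

0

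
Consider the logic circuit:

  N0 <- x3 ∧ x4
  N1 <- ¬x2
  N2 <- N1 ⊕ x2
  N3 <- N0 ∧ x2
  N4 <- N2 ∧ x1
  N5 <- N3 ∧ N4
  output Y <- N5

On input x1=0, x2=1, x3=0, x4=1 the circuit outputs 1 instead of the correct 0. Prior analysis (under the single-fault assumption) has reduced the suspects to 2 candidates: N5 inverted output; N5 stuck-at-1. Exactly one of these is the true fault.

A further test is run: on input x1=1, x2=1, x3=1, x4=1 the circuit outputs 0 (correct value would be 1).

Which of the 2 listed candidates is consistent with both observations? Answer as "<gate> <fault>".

N5 inverted output

Evaluate each candidate on input x1=1, x2=1, x3=1, x4=1:
  N5 inverted output: N0=1, N1=0, N2=1, N3=1, N4=1, N5=0 [inverted output] → 0 — matches
  N5 stuck-at-1: N0=1, N1=0, N2=1, N3=1, N4=1, N5=1 [stuck-at-1] → 1 — eliminated
Only N5 inverted output reproduces the observed 0.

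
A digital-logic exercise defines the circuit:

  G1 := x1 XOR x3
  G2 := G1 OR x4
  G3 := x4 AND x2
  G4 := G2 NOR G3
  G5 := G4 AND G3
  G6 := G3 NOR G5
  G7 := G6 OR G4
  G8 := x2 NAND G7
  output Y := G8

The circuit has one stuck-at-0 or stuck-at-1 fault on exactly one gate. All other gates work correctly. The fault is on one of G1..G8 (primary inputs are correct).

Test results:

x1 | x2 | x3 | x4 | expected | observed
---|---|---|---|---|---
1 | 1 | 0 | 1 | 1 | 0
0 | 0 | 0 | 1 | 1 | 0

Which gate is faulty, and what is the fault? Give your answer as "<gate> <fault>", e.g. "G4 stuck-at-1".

G8 stuck-at-0

Fault-free values for test 1 (x1=1, x2=1, x3=0, x4=1): G1=1, G2=1, G3=1, G4=0, G5=0, G6=0, G7=0, G8=1, giving Y=1. Observed 0.
Test 1: faults giving observed 0 are {G3 stuck-at-0, G4 stuck-at-1, G6 stuck-at-1, G7 stuck-at-1, G8 stuck-at-0}.
Test 2 (x1=0, x2=0, x3=0, x4=1): fault-free G1=0, G2=1, G3=0, G4=0, G5=0, G6=1, G7=1, G8=1 → 1; observed 0. Eliminates G3 stuck-at-0, G4 stuck-at-1, G6 stuck-at-1, G7 stuck-at-1.
Only G8 stuck-at-0 is consistent with every test.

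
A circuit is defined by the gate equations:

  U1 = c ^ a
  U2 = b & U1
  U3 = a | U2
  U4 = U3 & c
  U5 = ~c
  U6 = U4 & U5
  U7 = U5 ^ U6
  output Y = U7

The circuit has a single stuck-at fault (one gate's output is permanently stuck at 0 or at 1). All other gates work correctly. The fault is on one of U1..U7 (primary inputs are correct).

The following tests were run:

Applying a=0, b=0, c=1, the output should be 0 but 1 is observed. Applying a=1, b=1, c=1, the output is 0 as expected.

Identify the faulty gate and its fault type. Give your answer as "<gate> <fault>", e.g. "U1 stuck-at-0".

U5 stuck-at-1

Fault-free values for test 1 (a=0, b=0, c=1): U1=1, U2=0, U3=0, U4=0, U5=0, U6=0, U7=0, giving Y=0. Observed 1.
Test 1: faults giving observed 1 are {U5 stuck-at-1, U6 stuck-at-1, U7 stuck-at-1}.
Test 2 (a=1, b=1, c=1): fault-free U1=0, U2=0, U3=1, U4=1, U5=0, U6=0, U7=0 → 0; observed 0. Eliminates U6 stuck-at-1, U7 stuck-at-1.
Only U5 stuck-at-1 is consistent with every test.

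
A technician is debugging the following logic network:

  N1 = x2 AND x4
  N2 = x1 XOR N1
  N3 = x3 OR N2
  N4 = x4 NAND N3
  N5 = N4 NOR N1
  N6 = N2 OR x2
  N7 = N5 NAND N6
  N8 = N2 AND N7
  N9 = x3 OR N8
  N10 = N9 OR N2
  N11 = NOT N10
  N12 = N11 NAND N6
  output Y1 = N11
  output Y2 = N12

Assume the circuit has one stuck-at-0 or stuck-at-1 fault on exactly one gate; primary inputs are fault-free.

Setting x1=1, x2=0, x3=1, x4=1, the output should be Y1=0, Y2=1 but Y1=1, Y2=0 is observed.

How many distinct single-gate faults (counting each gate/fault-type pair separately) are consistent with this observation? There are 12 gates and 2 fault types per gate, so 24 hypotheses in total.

Fault-free: N1=0, N2=1, N3=1, N4=0, N5=1, N6=1, N7=0, N8=0, N9=1, N10=1, N11=0, N12=1 → Y1=0, Y2=1. Observed Y1=1, Y2=0.
  N1: none of the 2 fault types match ✗
  N2: none of the 2 fault types match ✗
  N3: none of the 2 fault types match ✗
  N4: none of the 2 fault types match ✗
  N5: none of the 2 fault types match ✗
  N6: none of the 2 fault types match ✗
  N7: none of the 2 fault types match ✗
  N8: none of the 2 fault types match ✗
  N9: none of the 2 fault types match ✗
  N10: stuck-at-0 ✓; others ✗
  N11: stuck-at-1 ✓; others ✗
  N12: none of the 2 fault types match ✗
Consistent faults: {N10 stuck-at-0, N11 stuck-at-1} — 2 in all.

2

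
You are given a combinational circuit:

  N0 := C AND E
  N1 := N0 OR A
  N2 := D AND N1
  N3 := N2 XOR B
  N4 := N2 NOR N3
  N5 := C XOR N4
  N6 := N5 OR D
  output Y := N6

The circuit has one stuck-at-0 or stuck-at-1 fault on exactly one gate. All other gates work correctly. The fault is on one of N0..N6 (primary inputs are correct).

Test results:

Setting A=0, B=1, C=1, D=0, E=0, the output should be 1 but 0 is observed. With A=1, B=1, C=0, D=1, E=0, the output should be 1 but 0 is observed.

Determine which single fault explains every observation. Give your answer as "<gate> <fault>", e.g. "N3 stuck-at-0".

Fault-free values for test 1 (A=0, B=1, C=1, D=0, E=0): N0=0, N1=0, N2=0, N3=1, N4=0, N5=1, N6=1, giving Y=1. Observed 0.
Test 1: faults giving observed 0 are {N3 stuck-at-0, N4 stuck-at-1, N5 stuck-at-0, N6 stuck-at-0}.
Test 2 (A=1, B=1, C=0, D=1, E=0): fault-free N0=0, N1=1, N2=1, N3=0, N4=0, N5=0, N6=1 → 1; observed 0. Eliminates N3 stuck-at-0, N4 stuck-at-1, N5 stuck-at-0.
Only N6 stuck-at-0 is consistent with every test.

N6 stuck-at-0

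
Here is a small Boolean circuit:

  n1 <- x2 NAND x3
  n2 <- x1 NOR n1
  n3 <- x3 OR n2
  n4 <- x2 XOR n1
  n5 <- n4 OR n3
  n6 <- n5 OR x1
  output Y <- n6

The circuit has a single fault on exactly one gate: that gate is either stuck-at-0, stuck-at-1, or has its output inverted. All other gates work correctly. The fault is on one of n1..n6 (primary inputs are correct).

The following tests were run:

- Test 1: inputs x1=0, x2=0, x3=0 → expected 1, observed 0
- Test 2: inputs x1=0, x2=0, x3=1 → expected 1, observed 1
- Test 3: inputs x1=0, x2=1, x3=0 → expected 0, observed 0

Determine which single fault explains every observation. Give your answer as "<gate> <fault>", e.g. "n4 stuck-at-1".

n4 stuck-at-0

Fault-free values for test 1 (x1=0, x2=0, x3=0): n1=1, n2=0, n3=0, n4=1, n5=1, n6=1, giving Y=1. Observed 0.
Test 1: faults giving observed 0 are {n4 stuck-at-0, n4 inverted output, n5 stuck-at-0, n5 inverted output, n6 stuck-at-0, n6 inverted output}.
Test 2 (x1=0, x2=0, x3=1): fault-free n1=1, n2=0, n3=1, n4=1, n5=1, n6=1 → 1; observed 1. Eliminates n5 stuck-at-0, n5 inverted output, n6 stuck-at-0, n6 inverted output.
Test 3 (x1=0, x2=1, x3=0): fault-free n1=1, n2=0, n3=0, n4=0, n5=0, n6=0 → 0; observed 0. Eliminates n4 inverted output.
Only n4 stuck-at-0 is consistent with every test.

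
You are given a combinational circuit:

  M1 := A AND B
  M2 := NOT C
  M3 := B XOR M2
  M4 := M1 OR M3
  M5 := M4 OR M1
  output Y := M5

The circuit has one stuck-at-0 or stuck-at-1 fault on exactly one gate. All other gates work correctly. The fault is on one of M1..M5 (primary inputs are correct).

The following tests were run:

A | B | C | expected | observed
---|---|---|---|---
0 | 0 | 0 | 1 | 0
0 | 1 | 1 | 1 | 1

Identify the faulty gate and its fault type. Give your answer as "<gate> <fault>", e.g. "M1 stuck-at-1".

M2 stuck-at-0

Fault-free values for test 1 (A=0, B=0, C=0): M1=0, M2=1, M3=1, M4=1, M5=1, giving Y=1. Observed 0.
Test 1: faults giving observed 0 are {M2 stuck-at-0, M3 stuck-at-0, M4 stuck-at-0, M5 stuck-at-0}.
Test 2 (A=0, B=1, C=1): fault-free M1=0, M2=0, M3=1, M4=1, M5=1 → 1; observed 1. Eliminates M3 stuck-at-0, M4 stuck-at-0, M5 stuck-at-0.
Only M2 stuck-at-0 is consistent with every test.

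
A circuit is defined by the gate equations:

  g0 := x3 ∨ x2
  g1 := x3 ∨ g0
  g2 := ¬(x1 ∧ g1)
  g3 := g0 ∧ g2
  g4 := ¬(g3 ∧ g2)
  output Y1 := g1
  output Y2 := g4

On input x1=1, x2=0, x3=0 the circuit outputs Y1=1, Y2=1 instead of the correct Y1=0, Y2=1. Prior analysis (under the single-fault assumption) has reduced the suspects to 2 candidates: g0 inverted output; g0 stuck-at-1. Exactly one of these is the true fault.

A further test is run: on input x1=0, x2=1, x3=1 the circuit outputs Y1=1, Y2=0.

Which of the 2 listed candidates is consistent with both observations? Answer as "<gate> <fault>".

Evaluate each candidate on input x1=0, x2=1, x3=1:
  g0 inverted output: g0=0 [inverted output], g1=1, g2=1, g3=0, g4=1 → Y1=1, Y2=1 — eliminated
  g0 stuck-at-1: g0=1 [stuck-at-1], g1=1, g2=1, g3=1, g4=0 → Y1=1, Y2=0 — matches
Only g0 stuck-at-1 reproduces the observed Y1=1, Y2=0.

g0 stuck-at-1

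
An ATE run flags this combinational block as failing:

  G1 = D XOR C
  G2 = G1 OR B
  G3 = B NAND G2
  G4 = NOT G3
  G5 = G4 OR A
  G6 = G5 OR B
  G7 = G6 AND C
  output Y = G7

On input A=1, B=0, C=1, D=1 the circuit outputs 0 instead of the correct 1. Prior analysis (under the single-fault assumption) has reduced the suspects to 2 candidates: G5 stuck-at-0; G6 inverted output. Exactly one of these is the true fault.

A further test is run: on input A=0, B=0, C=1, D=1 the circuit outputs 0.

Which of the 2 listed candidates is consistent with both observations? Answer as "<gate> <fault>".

G5 stuck-at-0

Evaluate each candidate on input A=0, B=0, C=1, D=1:
  G5 stuck-at-0: G1=0, G2=0, G3=1, G4=0, G5=0 [stuck-at-0], G6=0, G7=0 → 0 — matches
  G6 inverted output: G1=0, G2=0, G3=1, G4=0, G5=0, G6=1 [inverted output], G7=1 → 1 — eliminated
Only G5 stuck-at-0 reproduces the observed 0.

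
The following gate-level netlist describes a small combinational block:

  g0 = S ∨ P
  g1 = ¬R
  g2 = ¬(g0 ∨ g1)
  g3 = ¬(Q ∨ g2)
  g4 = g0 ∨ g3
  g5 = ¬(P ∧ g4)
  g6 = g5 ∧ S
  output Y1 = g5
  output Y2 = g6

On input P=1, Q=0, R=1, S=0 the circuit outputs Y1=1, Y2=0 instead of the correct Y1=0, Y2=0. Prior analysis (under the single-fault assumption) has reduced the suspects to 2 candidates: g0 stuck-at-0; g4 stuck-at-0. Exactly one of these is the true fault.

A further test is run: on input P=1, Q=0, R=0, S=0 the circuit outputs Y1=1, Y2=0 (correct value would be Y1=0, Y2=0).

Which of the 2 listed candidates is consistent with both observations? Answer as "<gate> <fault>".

Evaluate each candidate on input P=1, Q=0, R=0, S=0:
  g0 stuck-at-0: g0=0 [stuck-at-0], g1=1, g2=0, g3=1, g4=1, g5=0, g6=0 → Y1=0, Y2=0 — eliminated
  g4 stuck-at-0: g0=1, g1=1, g2=0, g3=1, g4=0 [stuck-at-0], g5=1, g6=0 → Y1=1, Y2=0 — matches
Only g4 stuck-at-0 reproduces the observed Y1=1, Y2=0.

g4 stuck-at-0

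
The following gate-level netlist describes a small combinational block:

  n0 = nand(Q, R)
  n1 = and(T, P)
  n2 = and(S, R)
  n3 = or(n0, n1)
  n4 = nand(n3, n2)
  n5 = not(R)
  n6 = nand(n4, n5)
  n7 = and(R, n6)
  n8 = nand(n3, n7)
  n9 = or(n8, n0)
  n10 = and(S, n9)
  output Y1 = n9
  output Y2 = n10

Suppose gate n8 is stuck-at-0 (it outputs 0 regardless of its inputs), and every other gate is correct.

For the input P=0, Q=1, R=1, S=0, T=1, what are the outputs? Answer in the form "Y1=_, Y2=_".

Propagate with n8 forced: n0=0, n1=0, n2=0, n3=0, n4=1, n5=0, n6=1, n7=1, n8=0 [stuck-at-0], n9=0, n10=0.
So the outputs are Y1=0, Y2=0. (Without the fault they would be Y1=1, Y2=0.)

Y1=0, Y2=0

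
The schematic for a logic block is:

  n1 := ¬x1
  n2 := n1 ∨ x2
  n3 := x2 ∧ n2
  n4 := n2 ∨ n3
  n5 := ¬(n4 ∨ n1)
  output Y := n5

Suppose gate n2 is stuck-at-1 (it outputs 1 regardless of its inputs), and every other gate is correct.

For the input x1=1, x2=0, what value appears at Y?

Propagate with n2 forced: n1=0, n2=1 [stuck-at-1], n3=0, n4=1, n5=0.
So Y = 0. (Without the fault it would be 1.)

0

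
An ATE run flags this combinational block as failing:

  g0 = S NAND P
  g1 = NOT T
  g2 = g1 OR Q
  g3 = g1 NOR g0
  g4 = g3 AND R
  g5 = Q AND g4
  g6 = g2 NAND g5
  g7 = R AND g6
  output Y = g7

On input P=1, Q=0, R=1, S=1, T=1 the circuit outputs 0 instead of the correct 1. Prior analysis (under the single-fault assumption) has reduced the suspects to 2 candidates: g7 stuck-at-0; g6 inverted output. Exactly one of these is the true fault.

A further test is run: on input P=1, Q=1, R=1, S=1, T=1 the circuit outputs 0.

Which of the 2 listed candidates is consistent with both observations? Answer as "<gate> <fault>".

Evaluate each candidate on input P=1, Q=1, R=1, S=1, T=1:
  g7 stuck-at-0: g0=0, g1=0, g2=1, g3=1, g4=1, g5=1, g6=0, g7=0 [stuck-at-0] → 0 — matches
  g6 inverted output: g0=0, g1=0, g2=1, g3=1, g4=1, g5=1, g6=1 [inverted output], g7=1 → 1 — eliminated
Only g7 stuck-at-0 reproduces the observed 0.

g7 stuck-at-0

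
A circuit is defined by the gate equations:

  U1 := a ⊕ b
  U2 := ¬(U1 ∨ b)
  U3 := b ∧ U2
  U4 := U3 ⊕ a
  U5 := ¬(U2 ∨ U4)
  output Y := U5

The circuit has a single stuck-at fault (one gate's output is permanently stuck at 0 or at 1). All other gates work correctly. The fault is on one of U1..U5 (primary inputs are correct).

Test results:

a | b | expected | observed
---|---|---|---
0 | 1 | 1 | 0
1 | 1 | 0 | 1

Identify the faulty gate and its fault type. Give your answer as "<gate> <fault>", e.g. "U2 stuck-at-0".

U3 stuck-at-1

Fault-free values for test 1 (a=0, b=1): U1=1, U2=0, U3=0, U4=0, U5=1, giving Y=1. Observed 0.
Test 1: faults giving observed 0 are {U2 stuck-at-1, U3 stuck-at-1, U4 stuck-at-1, U5 stuck-at-0}.
Test 2 (a=1, b=1): fault-free U1=0, U2=0, U3=0, U4=1, U5=0 → 0; observed 1. Eliminates U2 stuck-at-1, U4 stuck-at-1, U5 stuck-at-0.
Only U3 stuck-at-1 is consistent with every test.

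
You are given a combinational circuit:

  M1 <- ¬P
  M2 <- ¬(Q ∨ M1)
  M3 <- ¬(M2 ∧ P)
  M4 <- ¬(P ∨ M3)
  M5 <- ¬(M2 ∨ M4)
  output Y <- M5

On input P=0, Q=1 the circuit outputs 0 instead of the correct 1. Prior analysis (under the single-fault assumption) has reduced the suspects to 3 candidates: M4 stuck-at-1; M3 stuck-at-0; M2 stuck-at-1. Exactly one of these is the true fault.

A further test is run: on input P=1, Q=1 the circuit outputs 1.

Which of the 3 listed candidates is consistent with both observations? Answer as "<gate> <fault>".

Evaluate each candidate on input P=1, Q=1:
  M4 stuck-at-1: M1=0, M2=0, M3=1, M4=1 [stuck-at-1], M5=0 → 0 — eliminated
  M3 stuck-at-0: M1=0, M2=0, M3=0 [stuck-at-0], M4=0, M5=1 → 1 — matches
  M2 stuck-at-1: M1=0, M2=1 [stuck-at-1], M3=0, M4=0, M5=0 → 0 — eliminated
Only M3 stuck-at-0 reproduces the observed 1.

M3 stuck-at-0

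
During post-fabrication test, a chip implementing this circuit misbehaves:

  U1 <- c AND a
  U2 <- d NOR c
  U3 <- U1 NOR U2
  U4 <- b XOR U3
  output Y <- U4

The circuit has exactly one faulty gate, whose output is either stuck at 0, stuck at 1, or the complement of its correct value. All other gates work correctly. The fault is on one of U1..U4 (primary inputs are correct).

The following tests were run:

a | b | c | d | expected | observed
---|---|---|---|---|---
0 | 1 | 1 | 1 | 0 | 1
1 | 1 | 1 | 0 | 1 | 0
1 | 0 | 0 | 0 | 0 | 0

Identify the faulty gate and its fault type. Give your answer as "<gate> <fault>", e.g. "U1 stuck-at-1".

U1 inverted output

Fault-free values for test 1 (a=0, b=1, c=1, d=1): U1=0, U2=0, U3=1, U4=0, giving Y=0. Observed 1.
Test 1: faults giving observed 1 are {U1 stuck-at-1, U1 inverted output, U2 stuck-at-1, U2 inverted output, U3 stuck-at-0, U3 inverted output, U4 stuck-at-1, U4 inverted output}.
Test 2 (a=1, b=1, c=1, d=0): fault-free U1=1, U2=0, U3=0, U4=1 → 1; observed 0. Eliminates U1 stuck-at-1, U2 stuck-at-1, U2 inverted output, U3 stuck-at-0, U4 stuck-at-1.
Test 3 (a=1, b=0, c=0, d=0): fault-free U1=0, U2=1, U3=0, U4=0 → 0; observed 0. Eliminates U3 inverted output, U4 inverted output.
Only U1 inverted output is consistent with every test.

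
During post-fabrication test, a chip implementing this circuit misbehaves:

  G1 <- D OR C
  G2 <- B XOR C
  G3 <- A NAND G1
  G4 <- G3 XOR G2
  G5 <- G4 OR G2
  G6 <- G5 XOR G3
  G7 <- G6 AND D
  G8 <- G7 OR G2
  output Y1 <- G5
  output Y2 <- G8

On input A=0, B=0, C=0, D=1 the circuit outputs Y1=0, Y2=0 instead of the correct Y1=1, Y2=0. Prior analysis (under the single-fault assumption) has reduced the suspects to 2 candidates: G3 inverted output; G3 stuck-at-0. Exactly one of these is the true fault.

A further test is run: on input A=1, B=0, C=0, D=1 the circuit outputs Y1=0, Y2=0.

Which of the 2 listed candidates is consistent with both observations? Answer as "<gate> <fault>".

G3 stuck-at-0

Evaluate each candidate on input A=1, B=0, C=0, D=1:
  G3 inverted output: G1=1, G2=0, G3=1 [inverted output], G4=1, G5=1, G6=0, G7=0, G8=0 → Y1=1, Y2=0 — eliminated
  G3 stuck-at-0: G1=1, G2=0, G3=0 [stuck-at-0], G4=0, G5=0, G6=0, G7=0, G8=0 → Y1=0, Y2=0 — matches
Only G3 stuck-at-0 reproduces the observed Y1=0, Y2=0.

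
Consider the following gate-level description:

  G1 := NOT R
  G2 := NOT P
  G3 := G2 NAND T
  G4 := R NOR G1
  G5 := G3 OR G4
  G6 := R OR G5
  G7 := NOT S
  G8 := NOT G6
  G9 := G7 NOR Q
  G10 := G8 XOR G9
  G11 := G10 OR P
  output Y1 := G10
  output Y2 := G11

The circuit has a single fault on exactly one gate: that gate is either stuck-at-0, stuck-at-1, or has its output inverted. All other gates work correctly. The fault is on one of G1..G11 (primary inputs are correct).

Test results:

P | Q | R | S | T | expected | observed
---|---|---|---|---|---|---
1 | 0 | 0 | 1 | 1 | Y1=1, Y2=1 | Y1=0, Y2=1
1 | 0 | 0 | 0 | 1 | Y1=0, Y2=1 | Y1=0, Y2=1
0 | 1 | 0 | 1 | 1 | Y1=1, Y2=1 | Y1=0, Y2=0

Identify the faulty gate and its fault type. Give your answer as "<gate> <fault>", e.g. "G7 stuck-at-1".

Fault-free values for test 1 (P=1, Q=0, R=0, S=1, T=1): G1=1, G2=0, G3=1, G4=0, G5=1, G6=1, G7=0, G8=0, G9=1, G10=1, G11=1, giving Y1=1, Y2=1. Observed Y1=0, Y2=1.
Test 1: faults giving observed Y1=0, Y2=1 are {G2 stuck-at-1, G2 inverted output, G3 stuck-at-0, G3 inverted output, G5 stuck-at-0, G5 inverted output, G6 stuck-at-0, G6 inverted output, G7 stuck-at-1, G7 inverted output, G8 stuck-at-1, G8 inverted output, G9 stuck-at-0, G9 inverted output, G10 stuck-at-0, G10 inverted output}.
Test 2 (P=1, Q=0, R=0, S=0, T=1): fault-free G1=1, G2=0, G3=1, G4=0, G5=1, G6=1, G7=1, G8=0, G9=0, G10=0, G11=1 → Y1=0, Y2=1; observed Y1=0, Y2=1. Eliminates G2 stuck-at-1, G2 inverted output, G3 stuck-at-0, G3 inverted output, G5 stuck-at-0, G5 inverted output, G6 stuck-at-0, G6 inverted output, G7 inverted output, G8 stuck-at-1, G8 inverted output, G9 inverted output, G10 inverted output.
Test 3 (P=0, Q=1, R=0, S=1, T=1): fault-free G1=1, G2=1, G3=0, G4=0, G5=0, G6=0, G7=0, G8=1, G9=0, G10=1, G11=1 → Y1=1, Y2=1; observed Y1=0, Y2=0. Eliminates G7 stuck-at-1, G9 stuck-at-0.
Only G10 stuck-at-0 is consistent with every test.

G10 stuck-at-0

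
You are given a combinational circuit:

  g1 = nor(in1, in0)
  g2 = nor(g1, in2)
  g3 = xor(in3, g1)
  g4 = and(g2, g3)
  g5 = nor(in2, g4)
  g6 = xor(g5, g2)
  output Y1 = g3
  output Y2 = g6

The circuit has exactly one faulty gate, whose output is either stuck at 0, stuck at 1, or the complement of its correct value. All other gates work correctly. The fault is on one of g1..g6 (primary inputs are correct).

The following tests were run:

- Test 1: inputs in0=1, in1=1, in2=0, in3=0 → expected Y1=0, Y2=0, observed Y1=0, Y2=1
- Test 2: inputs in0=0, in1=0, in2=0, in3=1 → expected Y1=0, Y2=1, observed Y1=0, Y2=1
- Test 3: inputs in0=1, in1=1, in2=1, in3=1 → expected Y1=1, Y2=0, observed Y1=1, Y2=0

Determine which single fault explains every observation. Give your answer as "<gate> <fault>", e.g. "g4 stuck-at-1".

g2 stuck-at-0

Fault-free values for test 1 (in0=1, in1=1, in2=0, in3=0): g1=0, g2=1, g3=0, g4=0, g5=1, g6=0, giving Y1=0, Y2=0. Observed Y1=0, Y2=1.
Test 1: faults giving observed Y1=0, Y2=1 are {g2 stuck-at-0, g2 inverted output, g4 stuck-at-1, g4 inverted output, g5 stuck-at-0, g5 inverted output, g6 stuck-at-1, g6 inverted output}.
Test 2 (in0=0, in1=0, in2=0, in3=1): fault-free g1=1, g2=0, g3=0, g4=0, g5=1, g6=1 → Y1=0, Y2=1; observed Y1=0, Y2=1. Eliminates g2 inverted output, g4 stuck-at-1, g4 inverted output, g5 stuck-at-0, g5 inverted output, g6 inverted output.
Test 3 (in0=1, in1=1, in2=1, in3=1): fault-free g1=0, g2=0, g3=1, g4=0, g5=0, g6=0 → Y1=1, Y2=0; observed Y1=1, Y2=0. Eliminates g6 stuck-at-1.
Only g2 stuck-at-0 is consistent with every test.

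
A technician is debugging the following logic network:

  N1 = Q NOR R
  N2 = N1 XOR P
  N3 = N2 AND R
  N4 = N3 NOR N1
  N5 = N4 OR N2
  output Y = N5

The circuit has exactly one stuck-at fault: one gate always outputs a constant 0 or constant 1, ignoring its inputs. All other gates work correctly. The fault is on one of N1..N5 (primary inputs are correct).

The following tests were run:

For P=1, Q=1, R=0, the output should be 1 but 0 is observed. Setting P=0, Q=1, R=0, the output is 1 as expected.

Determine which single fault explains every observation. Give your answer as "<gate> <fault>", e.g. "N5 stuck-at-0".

N1 stuck-at-1

Fault-free values for test 1 (P=1, Q=1, R=0): N1=0, N2=1, N3=0, N4=1, N5=1, giving Y=1. Observed 0.
Test 1: faults giving observed 0 are {N1 stuck-at-1, N5 stuck-at-0}.
Test 2 (P=0, Q=1, R=0): fault-free N1=0, N2=0, N3=0, N4=1, N5=1 → 1; observed 1. Eliminates N5 stuck-at-0.
Only N1 stuck-at-1 is consistent with every test.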